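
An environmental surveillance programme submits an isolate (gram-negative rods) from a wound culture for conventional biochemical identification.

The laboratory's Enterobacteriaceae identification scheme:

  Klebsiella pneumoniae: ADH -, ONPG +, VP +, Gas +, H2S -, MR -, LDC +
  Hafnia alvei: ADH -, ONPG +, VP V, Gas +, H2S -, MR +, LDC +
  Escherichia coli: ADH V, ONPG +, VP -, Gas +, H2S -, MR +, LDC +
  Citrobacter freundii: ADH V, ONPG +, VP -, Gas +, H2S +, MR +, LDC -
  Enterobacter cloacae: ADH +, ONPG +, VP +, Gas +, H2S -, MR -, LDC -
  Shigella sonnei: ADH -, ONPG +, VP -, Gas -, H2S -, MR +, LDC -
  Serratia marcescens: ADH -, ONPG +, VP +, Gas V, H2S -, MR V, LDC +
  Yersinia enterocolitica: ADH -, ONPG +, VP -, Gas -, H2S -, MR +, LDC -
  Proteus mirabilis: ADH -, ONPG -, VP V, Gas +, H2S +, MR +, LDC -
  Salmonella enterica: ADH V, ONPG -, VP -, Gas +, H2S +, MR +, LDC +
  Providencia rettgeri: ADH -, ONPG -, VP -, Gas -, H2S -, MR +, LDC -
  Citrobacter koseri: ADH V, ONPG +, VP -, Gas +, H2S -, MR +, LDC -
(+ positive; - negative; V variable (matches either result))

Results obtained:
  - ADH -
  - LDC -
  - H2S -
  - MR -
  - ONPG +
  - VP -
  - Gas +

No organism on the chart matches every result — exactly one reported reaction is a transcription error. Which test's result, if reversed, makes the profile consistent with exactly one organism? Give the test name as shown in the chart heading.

MR

As reported, no row in the chart matches all 7 reactions.
Reversing ADH → still no organism matches.
Reversing H2S → still no organism matches.
Reversing MR (to +) → unique match: Citrobacter koseri.
Reversing Gas → still no organism matches.
Reversing VP → still no organism matches.
Reversing LDC → still no organism matches.
Reversing ONPG → still no organism matches.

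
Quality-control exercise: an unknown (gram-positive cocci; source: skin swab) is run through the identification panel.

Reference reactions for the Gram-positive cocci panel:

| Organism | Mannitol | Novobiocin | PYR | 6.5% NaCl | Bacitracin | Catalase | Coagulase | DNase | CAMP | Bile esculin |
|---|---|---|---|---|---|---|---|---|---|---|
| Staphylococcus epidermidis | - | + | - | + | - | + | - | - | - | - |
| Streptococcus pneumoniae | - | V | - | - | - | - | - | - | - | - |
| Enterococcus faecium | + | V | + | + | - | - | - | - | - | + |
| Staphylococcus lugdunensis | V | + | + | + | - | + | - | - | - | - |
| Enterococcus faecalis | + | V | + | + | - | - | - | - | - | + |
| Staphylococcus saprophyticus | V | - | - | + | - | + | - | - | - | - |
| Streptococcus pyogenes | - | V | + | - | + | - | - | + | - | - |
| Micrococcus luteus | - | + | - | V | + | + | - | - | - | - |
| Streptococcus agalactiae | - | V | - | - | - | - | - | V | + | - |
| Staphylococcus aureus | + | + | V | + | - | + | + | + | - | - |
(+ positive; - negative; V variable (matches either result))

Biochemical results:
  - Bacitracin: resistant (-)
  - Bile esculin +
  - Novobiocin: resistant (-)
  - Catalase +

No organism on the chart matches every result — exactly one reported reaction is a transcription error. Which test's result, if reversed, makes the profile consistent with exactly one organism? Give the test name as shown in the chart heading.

Bile esculin

As reported, no row in the chart matches all 4 reactions.
Reversing Bacitracin → still no organism matches.
Reversing Novobiocin → still no organism matches.
Reversing Bile esculin (to -) → unique match: Staphylococcus saprophyticus.
Reversing Catalase → 2 organisms match (not unique).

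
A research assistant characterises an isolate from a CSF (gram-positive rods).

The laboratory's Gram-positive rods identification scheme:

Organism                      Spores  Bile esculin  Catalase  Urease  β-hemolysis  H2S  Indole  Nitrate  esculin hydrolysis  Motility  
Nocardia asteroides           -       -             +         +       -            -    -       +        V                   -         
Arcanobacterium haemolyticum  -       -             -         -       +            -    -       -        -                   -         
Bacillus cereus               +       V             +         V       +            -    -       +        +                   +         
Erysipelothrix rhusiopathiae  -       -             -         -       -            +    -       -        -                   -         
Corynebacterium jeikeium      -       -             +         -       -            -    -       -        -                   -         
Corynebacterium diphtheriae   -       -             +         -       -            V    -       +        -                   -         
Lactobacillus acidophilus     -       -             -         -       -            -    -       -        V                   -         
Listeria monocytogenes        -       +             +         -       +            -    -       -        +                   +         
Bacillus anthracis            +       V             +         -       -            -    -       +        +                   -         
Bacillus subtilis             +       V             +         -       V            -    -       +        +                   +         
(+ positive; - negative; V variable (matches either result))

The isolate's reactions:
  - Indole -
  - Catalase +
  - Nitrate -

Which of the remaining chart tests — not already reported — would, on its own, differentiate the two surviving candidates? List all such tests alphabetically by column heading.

Bile esculin, esculin hydrolysis, Motility, β-hemolysis

Catalase +: excludes Arcanobacterium haemolyticum, Erysipelothrix rhusiopathiae, Lactobacillus acidophilus — 7 left.
Nitrate -: excludes 5 organisms — 2 left.
Indole -: all 2 remaining candidates are consistent.
Two candidates remain: Corynebacterium jeikeium and Listeria monocytogenes.
  Spores: - vs - — same for both, does not separate.
  Bile esculin: Corynebacterium jeikeium -, Listeria monocytogenes + — discriminates.
  Urease: - vs - — same for both, does not separate.
  β-hemolysis: Corynebacterium jeikeium -, Listeria monocytogenes + — discriminates.
  H2S: - vs - — same for both, does not separate.
  esculin hydrolysis: Corynebacterium jeikeium -, Listeria monocytogenes + — discriminates.
  Motility: Corynebacterium jeikeium -, Listeria monocytogenes + — discriminates.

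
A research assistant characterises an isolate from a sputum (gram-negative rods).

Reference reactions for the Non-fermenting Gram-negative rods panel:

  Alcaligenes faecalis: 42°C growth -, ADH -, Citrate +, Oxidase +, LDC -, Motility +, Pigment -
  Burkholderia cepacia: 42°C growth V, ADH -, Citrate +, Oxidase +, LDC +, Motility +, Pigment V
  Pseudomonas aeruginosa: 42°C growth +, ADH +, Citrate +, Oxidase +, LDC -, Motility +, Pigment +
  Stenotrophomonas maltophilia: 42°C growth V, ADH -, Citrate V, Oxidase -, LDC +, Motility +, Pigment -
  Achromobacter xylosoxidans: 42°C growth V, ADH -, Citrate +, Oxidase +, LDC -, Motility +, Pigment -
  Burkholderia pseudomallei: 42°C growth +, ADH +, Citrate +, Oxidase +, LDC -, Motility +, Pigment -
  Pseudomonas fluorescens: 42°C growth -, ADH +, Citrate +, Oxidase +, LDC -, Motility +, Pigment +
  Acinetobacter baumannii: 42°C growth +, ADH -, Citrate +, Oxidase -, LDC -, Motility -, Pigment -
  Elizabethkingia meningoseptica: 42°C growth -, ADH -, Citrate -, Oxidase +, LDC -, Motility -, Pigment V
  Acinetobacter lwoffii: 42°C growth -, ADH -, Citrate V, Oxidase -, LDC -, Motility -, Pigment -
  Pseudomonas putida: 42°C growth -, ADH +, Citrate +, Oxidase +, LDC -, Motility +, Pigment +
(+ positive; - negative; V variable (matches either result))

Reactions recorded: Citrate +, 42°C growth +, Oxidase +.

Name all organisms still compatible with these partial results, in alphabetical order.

Oxidase +: excludes Stenotrophomonas maltophilia, Acinetobacter baumannii, Acinetobacter lwoffii — 8 left.
42°C growth +: excludes Alcaligenes faecalis, Pseudomonas fluorescens, Elizabethkingia meningoseptica, Pseudomonas putida — 4 left.
Citrate +: all 4 remaining candidates are consistent.

Achromobacter xylosoxidans, Burkholderia cepacia, Burkholderia pseudomallei, Pseudomonas aeruginosa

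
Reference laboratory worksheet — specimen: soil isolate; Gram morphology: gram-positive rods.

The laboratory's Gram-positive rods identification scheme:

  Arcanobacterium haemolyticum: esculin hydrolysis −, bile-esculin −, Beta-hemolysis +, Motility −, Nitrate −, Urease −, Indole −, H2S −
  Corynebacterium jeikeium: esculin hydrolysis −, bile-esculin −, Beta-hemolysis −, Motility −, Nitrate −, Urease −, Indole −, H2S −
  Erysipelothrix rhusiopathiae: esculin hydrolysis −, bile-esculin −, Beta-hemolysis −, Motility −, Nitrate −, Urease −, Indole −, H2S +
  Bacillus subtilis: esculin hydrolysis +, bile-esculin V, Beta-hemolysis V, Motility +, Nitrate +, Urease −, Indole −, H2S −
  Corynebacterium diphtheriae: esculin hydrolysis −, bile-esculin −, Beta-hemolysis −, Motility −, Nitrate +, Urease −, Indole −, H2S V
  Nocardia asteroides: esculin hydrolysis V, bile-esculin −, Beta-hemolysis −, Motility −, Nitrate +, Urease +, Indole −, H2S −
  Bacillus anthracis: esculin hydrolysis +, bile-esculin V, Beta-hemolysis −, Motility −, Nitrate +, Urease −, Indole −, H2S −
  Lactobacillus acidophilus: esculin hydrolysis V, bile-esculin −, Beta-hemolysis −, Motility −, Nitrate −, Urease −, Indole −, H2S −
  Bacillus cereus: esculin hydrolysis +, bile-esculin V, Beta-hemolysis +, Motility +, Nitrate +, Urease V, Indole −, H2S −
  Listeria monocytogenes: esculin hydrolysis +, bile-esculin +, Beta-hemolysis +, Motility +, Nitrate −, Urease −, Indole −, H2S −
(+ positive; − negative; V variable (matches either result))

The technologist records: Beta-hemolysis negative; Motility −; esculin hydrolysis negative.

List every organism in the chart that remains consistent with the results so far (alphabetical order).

Motility −: excludes Bacillus subtilis, Bacillus cereus, Listeria monocytogenes — 7 left.
Beta-hemolysis −: excludes Arcanobacterium haemolyticum — 6 left.
esculin hydrolysis −: excludes Bacillus anthracis — 5 left.

Corynebacterium diphtheriae, Corynebacterium jeikeium, Erysipelothrix rhusiopathiae, Lactobacillus acidophilus, Nocardia asteroides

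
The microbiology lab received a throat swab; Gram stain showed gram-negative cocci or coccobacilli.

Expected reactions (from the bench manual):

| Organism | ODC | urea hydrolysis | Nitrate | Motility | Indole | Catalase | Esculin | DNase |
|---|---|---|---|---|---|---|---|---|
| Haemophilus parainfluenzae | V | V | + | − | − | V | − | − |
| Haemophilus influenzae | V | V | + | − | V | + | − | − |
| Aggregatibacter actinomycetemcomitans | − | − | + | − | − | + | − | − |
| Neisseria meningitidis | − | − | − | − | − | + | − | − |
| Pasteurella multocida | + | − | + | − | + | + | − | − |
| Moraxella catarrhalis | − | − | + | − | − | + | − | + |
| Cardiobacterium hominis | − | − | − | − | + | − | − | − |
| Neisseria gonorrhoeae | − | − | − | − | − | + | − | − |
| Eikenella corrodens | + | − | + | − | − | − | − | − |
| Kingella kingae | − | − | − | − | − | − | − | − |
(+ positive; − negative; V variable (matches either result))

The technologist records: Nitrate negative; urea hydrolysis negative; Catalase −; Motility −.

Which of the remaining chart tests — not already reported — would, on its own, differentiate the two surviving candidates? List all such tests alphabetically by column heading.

Indole

Nitrate −: excludes 6 organisms — 4 left.
Motility −: all 4 remaining candidates are consistent.
urea hydrolysis −: all 4 remaining candidates are consistent.
Catalase −: excludes Neisseria meningitidis, Neisseria gonorrhoeae — 2 left.
Two candidates remain: Cardiobacterium hominis and Kingella kingae.
  ODC: − vs − — same for both, does not separate.
  Indole: Cardiobacterium hominis +, Kingella kingae − — discriminates.
  Esculin: − vs − — same for both, does not separate.
  DNase: − vs − — same for both, does not separate.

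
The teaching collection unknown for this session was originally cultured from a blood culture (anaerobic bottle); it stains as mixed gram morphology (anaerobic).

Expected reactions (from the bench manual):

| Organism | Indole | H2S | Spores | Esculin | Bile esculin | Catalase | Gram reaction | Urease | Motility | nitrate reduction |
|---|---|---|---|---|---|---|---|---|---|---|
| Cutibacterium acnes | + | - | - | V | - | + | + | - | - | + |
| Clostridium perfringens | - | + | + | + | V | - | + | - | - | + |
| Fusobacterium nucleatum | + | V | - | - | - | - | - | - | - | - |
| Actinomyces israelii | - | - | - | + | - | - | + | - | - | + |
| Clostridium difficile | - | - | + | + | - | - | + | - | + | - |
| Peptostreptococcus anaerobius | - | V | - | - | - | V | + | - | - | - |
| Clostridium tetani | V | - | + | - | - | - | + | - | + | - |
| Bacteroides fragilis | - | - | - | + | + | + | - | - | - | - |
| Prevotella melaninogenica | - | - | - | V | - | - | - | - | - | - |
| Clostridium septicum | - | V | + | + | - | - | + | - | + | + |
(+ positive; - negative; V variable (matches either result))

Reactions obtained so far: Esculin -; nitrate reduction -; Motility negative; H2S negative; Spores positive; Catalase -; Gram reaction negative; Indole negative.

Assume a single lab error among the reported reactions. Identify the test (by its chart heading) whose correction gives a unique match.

Spores

As reported, no row in the chart matches all 8 reactions.
Reversing nitrate reduction → still no organism matches.
Reversing Esculin → still no organism matches.
Reversing Spores (to -) → unique match: Prevotella melaninogenica.
Reversing Catalase → still no organism matches.
Reversing Motility → still no organism matches.
Reversing Gram reaction → still no organism matches.
Reversing Indole → still no organism matches.
Reversing H2S → still no organism matches.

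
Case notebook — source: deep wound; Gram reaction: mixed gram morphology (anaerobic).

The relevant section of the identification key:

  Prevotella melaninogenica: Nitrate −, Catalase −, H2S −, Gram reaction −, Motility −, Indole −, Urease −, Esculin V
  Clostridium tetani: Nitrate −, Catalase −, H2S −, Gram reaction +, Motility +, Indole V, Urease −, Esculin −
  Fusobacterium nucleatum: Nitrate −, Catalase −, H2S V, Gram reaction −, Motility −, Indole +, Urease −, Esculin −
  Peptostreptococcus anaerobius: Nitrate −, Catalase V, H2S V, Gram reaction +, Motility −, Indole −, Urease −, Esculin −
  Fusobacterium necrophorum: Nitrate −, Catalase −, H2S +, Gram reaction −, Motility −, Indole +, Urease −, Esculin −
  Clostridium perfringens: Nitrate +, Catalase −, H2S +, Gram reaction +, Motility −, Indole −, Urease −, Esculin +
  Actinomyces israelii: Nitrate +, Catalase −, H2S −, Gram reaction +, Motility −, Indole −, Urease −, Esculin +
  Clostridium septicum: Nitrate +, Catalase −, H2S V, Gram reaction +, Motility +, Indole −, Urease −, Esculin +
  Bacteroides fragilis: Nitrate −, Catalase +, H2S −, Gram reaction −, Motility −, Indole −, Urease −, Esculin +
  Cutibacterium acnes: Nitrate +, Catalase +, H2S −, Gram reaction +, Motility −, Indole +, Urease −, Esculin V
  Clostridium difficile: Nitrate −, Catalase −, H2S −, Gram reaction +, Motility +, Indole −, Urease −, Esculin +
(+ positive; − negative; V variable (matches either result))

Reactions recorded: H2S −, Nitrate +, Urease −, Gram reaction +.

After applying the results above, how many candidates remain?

3

Urease −: all 11 remaining candidates are consistent.
Nitrate +: excludes 7 organisms — 4 left.
Gram reaction +: all 4 remaining candidates are consistent.
H2S −: excludes Clostridium perfringens — 3 left.
Still consistent: Actinomyces israelii, Clostridium septicum, Cutibacterium acnes.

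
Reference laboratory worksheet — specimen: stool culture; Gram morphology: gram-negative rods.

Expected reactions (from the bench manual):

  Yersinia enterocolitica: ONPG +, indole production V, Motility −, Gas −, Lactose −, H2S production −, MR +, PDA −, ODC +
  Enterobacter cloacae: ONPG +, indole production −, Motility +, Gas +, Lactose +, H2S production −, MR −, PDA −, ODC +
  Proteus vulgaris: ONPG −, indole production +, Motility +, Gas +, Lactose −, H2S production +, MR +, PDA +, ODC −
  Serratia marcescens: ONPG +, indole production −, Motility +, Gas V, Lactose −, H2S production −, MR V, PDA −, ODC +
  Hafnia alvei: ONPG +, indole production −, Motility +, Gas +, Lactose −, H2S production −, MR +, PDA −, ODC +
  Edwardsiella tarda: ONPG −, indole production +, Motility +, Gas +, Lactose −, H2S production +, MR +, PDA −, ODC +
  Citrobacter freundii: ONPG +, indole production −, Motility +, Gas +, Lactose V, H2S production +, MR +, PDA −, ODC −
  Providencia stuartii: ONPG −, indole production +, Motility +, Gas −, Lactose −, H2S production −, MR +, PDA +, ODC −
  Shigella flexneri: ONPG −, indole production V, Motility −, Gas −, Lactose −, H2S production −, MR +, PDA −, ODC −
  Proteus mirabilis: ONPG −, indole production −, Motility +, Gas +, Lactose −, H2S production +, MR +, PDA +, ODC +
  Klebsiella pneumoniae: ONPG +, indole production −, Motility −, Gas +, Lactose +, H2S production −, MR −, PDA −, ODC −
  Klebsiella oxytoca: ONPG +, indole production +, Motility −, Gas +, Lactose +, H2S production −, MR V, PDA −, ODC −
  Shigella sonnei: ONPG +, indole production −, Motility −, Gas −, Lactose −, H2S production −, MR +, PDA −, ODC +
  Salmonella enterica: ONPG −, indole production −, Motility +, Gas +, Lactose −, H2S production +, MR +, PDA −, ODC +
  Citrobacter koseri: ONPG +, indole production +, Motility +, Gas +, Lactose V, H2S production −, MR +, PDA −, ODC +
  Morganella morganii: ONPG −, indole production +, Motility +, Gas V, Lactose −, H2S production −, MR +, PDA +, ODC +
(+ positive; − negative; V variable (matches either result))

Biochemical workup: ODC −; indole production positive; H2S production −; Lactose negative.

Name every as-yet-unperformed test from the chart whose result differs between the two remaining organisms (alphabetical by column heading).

indole production +: excludes 8 organisms — 8 left.
Lactose −: excludes Klebsiella oxytoca — 7 left.
ODC −: excludes Yersinia enterocolitica, Edwardsiella tarda, Citrobacter koseri, Morganella morganii — 3 left.
H2S production −: excludes Proteus vulgaris — 2 left.
Two candidates remain: Providencia stuartii and Shigella flexneri.
  ONPG: − vs − — same for both, does not separate.
  Motility: Providencia stuartii +, Shigella flexneri − — discriminates.
  Gas: − vs − — same for both, does not separate.
  MR: + vs + — same for both, does not separate.
  PDA: Providencia stuartii +, Shigella flexneri − — discriminates.

Motility, PDA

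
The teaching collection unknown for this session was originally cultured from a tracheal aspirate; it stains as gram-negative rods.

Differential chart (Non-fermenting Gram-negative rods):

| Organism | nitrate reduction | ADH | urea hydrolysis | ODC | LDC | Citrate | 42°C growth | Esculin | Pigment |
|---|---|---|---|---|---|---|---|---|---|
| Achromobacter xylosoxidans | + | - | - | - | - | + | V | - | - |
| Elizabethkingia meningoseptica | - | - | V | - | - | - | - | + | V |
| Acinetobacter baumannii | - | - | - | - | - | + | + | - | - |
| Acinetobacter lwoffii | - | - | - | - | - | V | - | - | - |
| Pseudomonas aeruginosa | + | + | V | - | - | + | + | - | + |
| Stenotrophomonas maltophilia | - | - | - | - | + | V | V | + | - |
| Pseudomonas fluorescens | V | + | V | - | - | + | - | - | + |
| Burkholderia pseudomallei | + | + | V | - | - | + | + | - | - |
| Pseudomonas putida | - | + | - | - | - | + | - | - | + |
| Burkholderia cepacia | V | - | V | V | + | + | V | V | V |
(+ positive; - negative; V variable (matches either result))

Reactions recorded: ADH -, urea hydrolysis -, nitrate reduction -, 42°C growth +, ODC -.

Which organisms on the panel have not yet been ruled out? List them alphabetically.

ADH -: excludes Pseudomonas aeruginosa, Pseudomonas fluorescens, Burkholderia pseudomallei, Pseudomonas putida — 6 left.
urea hydrolysis -: all 6 remaining candidates are consistent.
42°C growth +: excludes Elizabethkingia meningoseptica, Acinetobacter lwoffii — 4 left.
ODC -: all 4 remaining candidates are consistent.
nitrate reduction -: excludes Achromobacter xylosoxidans — 3 left.

Acinetobacter baumannii, Burkholderia cepacia, Stenotrophomonas maltophilia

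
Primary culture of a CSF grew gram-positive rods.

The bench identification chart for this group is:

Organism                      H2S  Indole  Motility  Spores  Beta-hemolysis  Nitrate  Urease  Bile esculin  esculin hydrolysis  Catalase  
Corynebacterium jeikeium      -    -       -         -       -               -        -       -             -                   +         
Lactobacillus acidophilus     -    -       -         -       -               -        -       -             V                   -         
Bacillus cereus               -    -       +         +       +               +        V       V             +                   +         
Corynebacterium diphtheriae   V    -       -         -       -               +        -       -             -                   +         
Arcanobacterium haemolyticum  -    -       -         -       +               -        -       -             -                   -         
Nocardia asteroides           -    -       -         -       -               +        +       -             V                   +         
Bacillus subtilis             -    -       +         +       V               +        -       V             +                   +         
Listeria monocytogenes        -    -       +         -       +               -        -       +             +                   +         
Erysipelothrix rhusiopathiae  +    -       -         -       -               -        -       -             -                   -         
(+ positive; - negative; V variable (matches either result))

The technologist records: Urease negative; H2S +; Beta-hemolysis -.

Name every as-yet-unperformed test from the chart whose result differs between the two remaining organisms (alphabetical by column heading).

Catalase, Nitrate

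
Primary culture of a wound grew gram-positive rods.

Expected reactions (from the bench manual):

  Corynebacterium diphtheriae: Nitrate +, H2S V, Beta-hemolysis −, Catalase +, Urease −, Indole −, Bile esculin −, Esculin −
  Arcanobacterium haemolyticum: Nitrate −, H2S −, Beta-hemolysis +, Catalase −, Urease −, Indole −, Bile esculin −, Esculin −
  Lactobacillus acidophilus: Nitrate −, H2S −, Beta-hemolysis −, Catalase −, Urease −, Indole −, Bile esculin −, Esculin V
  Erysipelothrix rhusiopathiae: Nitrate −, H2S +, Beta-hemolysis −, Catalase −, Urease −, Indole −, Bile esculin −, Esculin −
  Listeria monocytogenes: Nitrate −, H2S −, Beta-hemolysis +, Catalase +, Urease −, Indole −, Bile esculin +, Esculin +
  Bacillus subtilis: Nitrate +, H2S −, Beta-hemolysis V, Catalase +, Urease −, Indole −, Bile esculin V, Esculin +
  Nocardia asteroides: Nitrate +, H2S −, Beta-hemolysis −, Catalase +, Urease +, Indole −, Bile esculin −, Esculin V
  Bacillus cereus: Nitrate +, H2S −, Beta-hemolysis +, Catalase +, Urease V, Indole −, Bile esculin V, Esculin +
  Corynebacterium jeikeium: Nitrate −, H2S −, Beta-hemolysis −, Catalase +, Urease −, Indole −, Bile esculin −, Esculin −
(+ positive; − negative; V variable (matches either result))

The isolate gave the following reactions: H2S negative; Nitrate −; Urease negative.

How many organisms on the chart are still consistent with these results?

4

Urease −: excludes Nocardia asteroides — 8 left.
Nitrate −: excludes Corynebacterium diphtheriae, Bacillus subtilis, Bacillus cereus — 5 left.
H2S −: excludes Erysipelothrix rhusiopathiae — 4 left.
Still consistent: Arcanobacterium haemolyticum, Corynebacterium jeikeium, Lactobacillus acidophilus, Listeria monocytogenes.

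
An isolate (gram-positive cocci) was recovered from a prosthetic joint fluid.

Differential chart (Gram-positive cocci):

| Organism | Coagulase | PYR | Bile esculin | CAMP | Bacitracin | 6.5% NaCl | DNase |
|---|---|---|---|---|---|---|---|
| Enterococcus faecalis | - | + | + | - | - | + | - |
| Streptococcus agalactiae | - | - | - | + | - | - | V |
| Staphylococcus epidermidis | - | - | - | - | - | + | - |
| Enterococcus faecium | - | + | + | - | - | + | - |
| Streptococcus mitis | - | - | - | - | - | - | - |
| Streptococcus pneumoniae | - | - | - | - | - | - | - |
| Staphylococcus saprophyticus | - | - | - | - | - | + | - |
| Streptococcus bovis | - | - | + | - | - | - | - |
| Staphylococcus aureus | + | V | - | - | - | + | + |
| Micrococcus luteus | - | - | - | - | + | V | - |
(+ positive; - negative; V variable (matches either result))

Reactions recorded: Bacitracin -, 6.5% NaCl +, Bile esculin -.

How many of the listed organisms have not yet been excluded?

6.5% NaCl +: excludes Streptococcus agalactiae, Streptococcus mitis, Streptococcus pneumoniae, Streptococcus bovis — 6 left.
Bacitracin -: excludes Micrococcus luteus — 5 left.
Bile esculin -: excludes Enterococcus faecalis, Enterococcus faecium — 3 left.
Still consistent: Staphylococcus aureus, Staphylococcus epidermidis, Staphylococcus saprophyticus.

3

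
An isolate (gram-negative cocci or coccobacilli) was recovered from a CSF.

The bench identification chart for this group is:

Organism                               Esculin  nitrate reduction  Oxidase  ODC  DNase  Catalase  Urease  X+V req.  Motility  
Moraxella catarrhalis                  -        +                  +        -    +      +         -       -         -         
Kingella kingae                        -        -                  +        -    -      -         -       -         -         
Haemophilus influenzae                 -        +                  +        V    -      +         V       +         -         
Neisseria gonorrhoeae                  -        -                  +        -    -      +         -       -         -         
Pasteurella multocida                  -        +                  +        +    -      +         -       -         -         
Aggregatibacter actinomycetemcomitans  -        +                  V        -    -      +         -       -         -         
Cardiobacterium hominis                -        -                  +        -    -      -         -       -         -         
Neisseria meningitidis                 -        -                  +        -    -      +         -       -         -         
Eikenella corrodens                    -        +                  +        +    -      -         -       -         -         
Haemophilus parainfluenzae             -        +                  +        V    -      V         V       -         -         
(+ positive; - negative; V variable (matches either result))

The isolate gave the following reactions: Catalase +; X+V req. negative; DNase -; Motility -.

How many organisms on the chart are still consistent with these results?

5

DNase -: excludes Moraxella catarrhalis — 9 left.
X+V req. -: excludes Haemophilus influenzae — 8 left.
Motility -: all 8 remaining candidates are consistent.
Catalase +: excludes Kingella kingae, Cardiobacterium hominis, Eikenella corrodens — 5 left.
Still consistent: Aggregatibacter actinomycetemcomitans, Haemophilus parainfluenzae, Neisseria gonorrhoeae, Neisseria meningitidis, Pasteurella multocida.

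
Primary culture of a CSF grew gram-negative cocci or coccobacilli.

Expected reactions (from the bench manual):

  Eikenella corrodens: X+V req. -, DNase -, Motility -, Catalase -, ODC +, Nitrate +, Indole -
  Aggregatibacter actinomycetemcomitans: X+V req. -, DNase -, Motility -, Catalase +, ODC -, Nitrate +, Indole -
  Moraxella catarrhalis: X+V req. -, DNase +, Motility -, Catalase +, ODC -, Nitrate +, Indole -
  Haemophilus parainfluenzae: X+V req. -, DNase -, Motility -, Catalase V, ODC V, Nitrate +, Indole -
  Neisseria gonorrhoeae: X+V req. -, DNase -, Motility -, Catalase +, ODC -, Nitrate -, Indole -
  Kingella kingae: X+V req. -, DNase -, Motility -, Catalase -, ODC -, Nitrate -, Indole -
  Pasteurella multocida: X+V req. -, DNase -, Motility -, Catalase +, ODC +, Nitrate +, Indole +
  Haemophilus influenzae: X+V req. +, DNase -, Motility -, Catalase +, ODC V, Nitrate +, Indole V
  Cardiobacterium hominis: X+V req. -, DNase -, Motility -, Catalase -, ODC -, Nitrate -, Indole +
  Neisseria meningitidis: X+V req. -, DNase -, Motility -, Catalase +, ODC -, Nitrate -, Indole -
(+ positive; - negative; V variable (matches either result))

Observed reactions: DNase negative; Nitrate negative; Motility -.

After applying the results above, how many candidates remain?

Nitrate -: excludes 6 organisms — 4 left.
Motility -: all 4 remaining candidates are consistent.
DNase -: all 4 remaining candidates are consistent.
Still consistent: Cardiobacterium hominis, Kingella kingae, Neisseria gonorrhoeae, Neisseria meningitidis.

4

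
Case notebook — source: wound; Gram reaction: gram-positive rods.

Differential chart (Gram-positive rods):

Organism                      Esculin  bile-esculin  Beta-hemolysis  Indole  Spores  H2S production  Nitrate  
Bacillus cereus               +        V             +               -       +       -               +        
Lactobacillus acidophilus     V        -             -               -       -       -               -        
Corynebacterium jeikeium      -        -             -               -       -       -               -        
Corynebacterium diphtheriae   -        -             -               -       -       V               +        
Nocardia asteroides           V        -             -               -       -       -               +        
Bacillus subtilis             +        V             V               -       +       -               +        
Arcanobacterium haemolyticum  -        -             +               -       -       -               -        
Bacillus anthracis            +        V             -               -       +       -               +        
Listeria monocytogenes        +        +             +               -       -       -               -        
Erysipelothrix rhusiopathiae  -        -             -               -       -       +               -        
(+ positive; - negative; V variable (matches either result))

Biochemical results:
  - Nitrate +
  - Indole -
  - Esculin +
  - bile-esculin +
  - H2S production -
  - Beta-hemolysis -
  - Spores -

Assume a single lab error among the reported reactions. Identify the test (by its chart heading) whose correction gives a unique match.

As reported, no row in the chart matches all 7 reactions.
Reversing Spores → 2 organisms match (not unique).
Reversing bile-esculin (to -) → unique match: Nocardia asteroides.
Reversing Beta-hemolysis → still no organism matches.
Reversing Nitrate → still no organism matches.
Reversing Esculin → still no organism matches.
Reversing H2S production → still no organism matches.
Reversing Indole → still no organism matches.

bile-esculin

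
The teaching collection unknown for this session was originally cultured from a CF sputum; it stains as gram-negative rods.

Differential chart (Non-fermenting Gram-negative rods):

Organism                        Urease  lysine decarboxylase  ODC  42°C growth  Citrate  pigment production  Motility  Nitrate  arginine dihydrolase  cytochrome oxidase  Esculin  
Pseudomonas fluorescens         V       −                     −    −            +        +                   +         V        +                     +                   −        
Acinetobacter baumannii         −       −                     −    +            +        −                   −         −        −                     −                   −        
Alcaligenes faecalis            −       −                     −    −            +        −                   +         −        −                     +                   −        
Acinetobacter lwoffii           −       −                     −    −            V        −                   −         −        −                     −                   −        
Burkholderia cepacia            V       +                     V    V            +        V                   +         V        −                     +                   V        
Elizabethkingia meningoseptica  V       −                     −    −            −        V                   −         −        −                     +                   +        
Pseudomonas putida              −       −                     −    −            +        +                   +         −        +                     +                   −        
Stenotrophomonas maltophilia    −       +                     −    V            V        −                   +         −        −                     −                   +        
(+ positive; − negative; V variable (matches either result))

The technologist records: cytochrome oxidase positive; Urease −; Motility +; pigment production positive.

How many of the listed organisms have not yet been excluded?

cytochrome oxidase +: excludes Acinetobacter baumannii, Acinetobacter lwoffii, Stenotrophomonas maltophilia — 5 left.
Motility +: excludes Elizabethkingia meningoseptica — 4 left.
Urease −: all 4 remaining candidates are consistent.
pigment production +: excludes Alcaligenes faecalis — 3 left.
Still consistent: Burkholderia cepacia, Pseudomonas fluorescens, Pseudomonas putida.

3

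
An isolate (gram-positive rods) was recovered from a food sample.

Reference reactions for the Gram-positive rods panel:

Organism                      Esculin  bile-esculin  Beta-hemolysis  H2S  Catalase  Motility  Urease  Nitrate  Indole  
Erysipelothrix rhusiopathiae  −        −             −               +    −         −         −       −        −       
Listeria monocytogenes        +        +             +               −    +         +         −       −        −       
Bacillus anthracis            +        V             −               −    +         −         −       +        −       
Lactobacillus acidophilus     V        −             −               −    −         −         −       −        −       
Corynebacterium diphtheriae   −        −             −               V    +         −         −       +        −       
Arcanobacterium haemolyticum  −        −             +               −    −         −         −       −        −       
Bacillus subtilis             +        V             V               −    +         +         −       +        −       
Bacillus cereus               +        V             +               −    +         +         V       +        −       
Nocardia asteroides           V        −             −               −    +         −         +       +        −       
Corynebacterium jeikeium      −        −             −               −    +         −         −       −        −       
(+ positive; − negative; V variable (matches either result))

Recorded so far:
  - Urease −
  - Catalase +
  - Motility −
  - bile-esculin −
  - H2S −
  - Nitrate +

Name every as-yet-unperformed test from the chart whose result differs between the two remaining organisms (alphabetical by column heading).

Catalase +: excludes Erysipelothrix rhusiopathiae, Lactobacillus acidophilus, Arcanobacterium haemolyticum — 7 left.
Motility −: excludes Listeria monocytogenes, Bacillus subtilis, Bacillus cereus — 4 left.
bile-esculin −: all 4 remaining candidates are consistent.
H2S −: all 4 remaining candidates are consistent.
Nitrate +: excludes Corynebacterium jeikeium — 3 left.
Urease −: excludes Nocardia asteroides — 2 left.
Two candidates remain: Bacillus anthracis and Corynebacterium diphtheriae.
  Esculin: Bacillus anthracis +, Corynebacterium diphtheriae − — discriminates.
  Beta-hemolysis: − vs − — same for both, does not separate.
  Indole: − vs − — same for both, does not separate.

Esculin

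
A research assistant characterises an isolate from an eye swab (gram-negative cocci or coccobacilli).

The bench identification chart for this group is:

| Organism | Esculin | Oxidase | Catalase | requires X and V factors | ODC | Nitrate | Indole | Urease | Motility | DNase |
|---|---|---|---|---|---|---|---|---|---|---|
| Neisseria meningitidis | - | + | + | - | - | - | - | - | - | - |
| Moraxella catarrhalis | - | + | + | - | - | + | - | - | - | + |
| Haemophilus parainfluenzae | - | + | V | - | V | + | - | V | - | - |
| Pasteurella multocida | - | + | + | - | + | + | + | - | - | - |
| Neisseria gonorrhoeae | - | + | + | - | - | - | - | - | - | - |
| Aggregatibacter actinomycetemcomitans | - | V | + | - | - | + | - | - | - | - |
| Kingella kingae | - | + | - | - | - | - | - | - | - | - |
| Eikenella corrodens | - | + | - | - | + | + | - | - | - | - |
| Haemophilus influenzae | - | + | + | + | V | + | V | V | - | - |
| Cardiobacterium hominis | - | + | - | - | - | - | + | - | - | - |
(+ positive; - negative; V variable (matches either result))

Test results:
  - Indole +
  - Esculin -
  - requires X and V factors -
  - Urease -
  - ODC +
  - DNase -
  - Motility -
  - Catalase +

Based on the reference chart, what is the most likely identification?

Pasteurella multocida

ODC +: excludes 6 organisms — 4 left.
Urease -: all 4 remaining candidates are consistent.
Motility -: all 4 remaining candidates are consistent.
DNase -: all 4 remaining candidates are consistent.
Catalase +: excludes Eikenella corrodens — 3 left.
Indole +: excludes Haemophilus parainfluenzae — 2 left.
requires X and V factors -: excludes Haemophilus influenzae — 1 left.
Esculin -: the one remaining candidate is consistent.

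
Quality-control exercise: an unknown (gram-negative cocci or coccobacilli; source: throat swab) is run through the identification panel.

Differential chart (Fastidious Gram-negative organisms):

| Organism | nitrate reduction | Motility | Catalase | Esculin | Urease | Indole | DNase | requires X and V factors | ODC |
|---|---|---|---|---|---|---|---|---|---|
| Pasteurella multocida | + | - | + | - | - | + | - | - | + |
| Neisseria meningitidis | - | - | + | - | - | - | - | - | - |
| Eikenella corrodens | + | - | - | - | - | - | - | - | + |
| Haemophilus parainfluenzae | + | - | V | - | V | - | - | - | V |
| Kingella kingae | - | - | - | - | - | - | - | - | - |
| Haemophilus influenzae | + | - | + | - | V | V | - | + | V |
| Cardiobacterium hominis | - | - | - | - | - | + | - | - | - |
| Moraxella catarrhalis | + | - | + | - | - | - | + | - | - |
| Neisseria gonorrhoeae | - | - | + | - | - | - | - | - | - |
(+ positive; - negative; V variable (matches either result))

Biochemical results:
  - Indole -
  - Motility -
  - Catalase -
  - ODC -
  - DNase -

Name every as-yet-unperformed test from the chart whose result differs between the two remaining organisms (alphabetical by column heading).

nitrate reduction

Motility -: all 9 remaining candidates are consistent.
DNase -: excludes Moraxella catarrhalis — 8 left.
ODC -: excludes Pasteurella multocida, Eikenella corrodens — 6 left.
Catalase -: excludes Neisseria meningitidis, Haemophilus influenzae, Neisseria gonorrhoeae — 3 left.
Indole -: excludes Cardiobacterium hominis — 2 left.
Two candidates remain: Haemophilus parainfluenzae and Kingella kingae.
  nitrate reduction: Haemophilus parainfluenzae +, Kingella kingae - — discriminates.
  Esculin: - vs - — same for both, does not separate.
  Urease: V vs - — variable for at least one, does not separate.
  requires X and V factors: - vs - — same for both, does not separate.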